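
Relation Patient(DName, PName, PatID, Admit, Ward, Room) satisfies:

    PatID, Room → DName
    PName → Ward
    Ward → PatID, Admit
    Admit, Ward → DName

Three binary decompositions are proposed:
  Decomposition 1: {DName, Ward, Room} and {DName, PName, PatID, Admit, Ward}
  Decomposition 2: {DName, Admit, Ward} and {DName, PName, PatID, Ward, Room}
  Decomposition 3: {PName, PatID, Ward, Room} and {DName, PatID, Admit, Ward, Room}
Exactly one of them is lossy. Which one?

Decomposition 1: common = {DName, Ward}, closure = {DName, PatID, Admit, Ward} → lossy.
Decomposition 2: common = {DName, Ward}, closure = {DName, PatID, Admit, Ward} → lossless.
Decomposition 3: common = {PatID, Ward, Room}, closure = {DName, PatID, Admit, Ward, Room} → lossless.

Decomposition 1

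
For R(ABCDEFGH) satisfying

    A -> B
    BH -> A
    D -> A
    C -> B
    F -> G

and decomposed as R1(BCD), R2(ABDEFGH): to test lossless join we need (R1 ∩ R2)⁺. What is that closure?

ABD

R1 ∩ R2 = {BD}.
D → A applies, adding A
Closure: {ABD}.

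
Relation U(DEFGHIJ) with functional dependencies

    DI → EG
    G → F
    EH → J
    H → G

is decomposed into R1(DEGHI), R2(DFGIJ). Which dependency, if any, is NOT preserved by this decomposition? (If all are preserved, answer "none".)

Check EH → J: no single fragment contains all of {EHJ}, and the restricted closure of {EH} across the fragments never reaches {J}.
DI → EG is preserved.
G → F is preserved.
H → G is preserved.

EH → J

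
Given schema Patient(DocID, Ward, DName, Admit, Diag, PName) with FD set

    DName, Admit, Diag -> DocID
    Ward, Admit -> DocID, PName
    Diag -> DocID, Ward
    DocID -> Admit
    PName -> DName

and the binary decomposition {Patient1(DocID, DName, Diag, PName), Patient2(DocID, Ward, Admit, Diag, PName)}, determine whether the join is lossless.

Common attributes: Patient1 ∩ Patient2 = {DocID, Diag, PName}.
Closure of {DocID, Diag, PName}: Diag → DocID, Ward applies, adding Ward; DocID → Admit applies, adding Admit; PName → DName applies, adding DName. So (DocID, Diag, PName)⁺ = {DocID, Ward, DName, Admit, Diag, PName}.
This closure contains every attribute of Patient1, so Patient1 ∩ Patient2 → Patient1. The join is lossless.

Yes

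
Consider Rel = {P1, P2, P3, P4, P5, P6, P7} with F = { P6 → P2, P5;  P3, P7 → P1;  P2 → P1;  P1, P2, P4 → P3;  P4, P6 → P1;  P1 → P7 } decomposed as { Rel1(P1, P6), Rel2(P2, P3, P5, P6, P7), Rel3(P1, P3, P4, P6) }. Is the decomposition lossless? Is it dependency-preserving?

lossless but not dependency-preserving

Lossless test (chase): Rows 1 and 2 agree on P6; apply P6→P2, P5 and equate their P2, P5 entries. Rows 1 and 3 agree on P6; apply P6→P2, P5 and equate their P2, P5 entries. Rows 1 and 2 agree on P2; apply P2→P1 and equate their P1 entries. Rows 1 and 2 agree on P1; apply P1→P7 and equate their P7 entries. Rows 1 and 3 agree on P1; apply P1→P7 and equate their P7 entries. Row 3 is now all distinguished symbols — the join is lossless.
Dependency preservation: the restricted closure of {P3, P7} across the fragments never reaches {P1}, so P3, P7 → P1 cannot be enforced without a join — not preserved.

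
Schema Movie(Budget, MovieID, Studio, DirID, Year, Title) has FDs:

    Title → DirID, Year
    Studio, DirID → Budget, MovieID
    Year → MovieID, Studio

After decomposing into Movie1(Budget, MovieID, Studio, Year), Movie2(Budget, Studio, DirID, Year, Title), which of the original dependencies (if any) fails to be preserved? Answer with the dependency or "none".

Studio, DirID → Budget, MovieID

Check Studio, DirID → Budget, MovieID: no single fragment contains all of {Budget, MovieID, Studio, DirID}, and the restricted closure of {Studio, DirID} across the fragments never reaches {Budget, MovieID}.
Title → DirID, Year is preserved.
Year → MovieID, Studio is preserved.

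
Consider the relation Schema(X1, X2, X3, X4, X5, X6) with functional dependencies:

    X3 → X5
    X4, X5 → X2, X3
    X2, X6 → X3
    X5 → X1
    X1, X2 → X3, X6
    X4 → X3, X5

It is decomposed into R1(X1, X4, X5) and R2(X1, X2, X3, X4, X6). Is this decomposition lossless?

Common attributes: R1 ∩ R2 = {X1, X4}.
Closure of {X1, X4}: X4 → X3, X5 applies, adding X3, X5; X4, X5 → X2, X3 applies, adding X2; X1, X2 → X3, X6 applies, adding X6. So (X1, X4)⁺ = {X1, X2, X3, X4, X5, X6}.
This closure contains every attribute of R1, so R1 ∩ R2 → R1. The join is lossless.

Yes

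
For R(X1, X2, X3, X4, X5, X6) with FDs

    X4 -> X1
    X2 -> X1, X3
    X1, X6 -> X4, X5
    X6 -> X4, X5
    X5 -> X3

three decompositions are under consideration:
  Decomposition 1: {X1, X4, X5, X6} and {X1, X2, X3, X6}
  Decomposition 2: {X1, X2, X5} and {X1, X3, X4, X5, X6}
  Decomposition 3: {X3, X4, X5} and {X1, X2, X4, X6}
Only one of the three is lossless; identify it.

Decomposition 1

Decomposition 1: common = {X1, X6}, closure = {X1, X3, X4, X5, X6} → lossless.
Decomposition 2: common = {X1, X5}, closure = {X1, X3, X5} → lossy.
Decomposition 3: common = {X4}, closure = {X1, X4} → lossy.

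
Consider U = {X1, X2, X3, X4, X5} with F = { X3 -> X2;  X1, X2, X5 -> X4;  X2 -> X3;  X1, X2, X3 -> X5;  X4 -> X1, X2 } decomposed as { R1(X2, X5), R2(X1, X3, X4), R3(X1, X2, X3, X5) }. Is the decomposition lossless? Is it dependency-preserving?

Lossless test (chase): Rows 2 and 3 agree on X3; apply X3→X2 and equate their X2 entries. Rows 1 and 2 agree on X2; apply X2→X3 and equate their X3 entries. Rows 2 and 3 agree on X1, X2, X3; apply X1, X2, X3→X5 and equate their X5 entries. Rows 2 and 3 agree on X1, X2, X5; apply X1, X2, X5→X4 and equate their X4 entries. Row 2 is now all distinguished symbols — the join is lossless.
Dependency preservation: X1, X2, X5 → X4; X4 → X1, X2 are not contained in any single fragment, but the restricted closure of each left-hand side across the fragments still reaches the right-hand side; the remaining FDs each lie inside some fragment. All dependencies are preserved.

lossless and dependency-preserving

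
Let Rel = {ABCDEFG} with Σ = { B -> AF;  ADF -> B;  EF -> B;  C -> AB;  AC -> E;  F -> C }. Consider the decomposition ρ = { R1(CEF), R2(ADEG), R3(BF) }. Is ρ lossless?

No

Chase test. Columns are ABCDEFG; row i has aⱼ where attribute j ∈ Ri, else bᵢⱼ.
Initial tableau (one row per fragment):
  row 1: b11 b12 a3 b14 a5 a6 b17
  row 2: a1 b22 b23 a4 a5 b26 a7
  row 3: b31 a2 b33 b34 b35 a6 b37
Rows 1 and 3 agree on F; apply F→C and equate their C entries.
Rows 1 and 3 agree on C; apply C→AB and equate their AB entries.
Rows 1 and 3 agree on AC; apply AC→E and equate their E entries.
No row becomes fully distinguished — the join is lossy.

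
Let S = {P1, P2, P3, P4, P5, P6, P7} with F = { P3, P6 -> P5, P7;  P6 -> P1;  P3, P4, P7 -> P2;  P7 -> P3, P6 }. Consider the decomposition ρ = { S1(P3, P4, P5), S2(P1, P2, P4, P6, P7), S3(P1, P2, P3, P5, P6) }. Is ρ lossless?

Chase test. Columns are P1, P2, P3, P4, P5, P6, P7; row i has aⱼ where attribute j ∈ Si, else bᵢⱼ.
Initial tableau (one row per fragment):
  row 1: b11 b12 a3 a4 a5 b16 b17
  row 2: a1 a2 b23 a4 b25 a6 a7
  row 3: a1 a2 a3 b34 a5 a6 b37
No row becomes fully distinguished — the join is lossy.

No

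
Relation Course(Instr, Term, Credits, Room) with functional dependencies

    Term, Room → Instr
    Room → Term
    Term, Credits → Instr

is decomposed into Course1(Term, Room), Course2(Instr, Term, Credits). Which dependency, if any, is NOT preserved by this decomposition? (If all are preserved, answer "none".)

Term, Room → Instr

Check Term, Room → Instr: no single fragment contains all of {Instr, Term, Room}, and the restricted closure of {Term, Room} across the fragments never reaches {Instr}.
Room → Term is preserved.
Term, Credits → Instr is preserved.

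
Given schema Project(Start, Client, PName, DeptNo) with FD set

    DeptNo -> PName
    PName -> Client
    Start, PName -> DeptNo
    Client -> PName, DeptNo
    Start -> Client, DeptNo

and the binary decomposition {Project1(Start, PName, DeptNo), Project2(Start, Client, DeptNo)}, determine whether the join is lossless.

Yes

Common attributes: Project1 ∩ Project2 = {Start, DeptNo}.
Closure of {Start, DeptNo}: DeptNo → PName applies, adding PName; PName → Client applies, adding Client. So (Start, DeptNo)⁺ = {Start, Client, PName, DeptNo}.
This closure contains every attribute of Project1, so Project1 ∩ Project2 → Project1. The join is lossless.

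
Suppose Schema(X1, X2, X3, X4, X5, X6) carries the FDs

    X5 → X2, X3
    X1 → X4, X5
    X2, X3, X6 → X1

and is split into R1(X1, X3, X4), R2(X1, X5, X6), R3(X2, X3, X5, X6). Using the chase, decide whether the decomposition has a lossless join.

Yes

Chase test. Columns are X1, X2, X3, X4, X5, X6; row i has aⱼ where attribute j ∈ Ri, else bᵢⱼ.
Initial tableau (one row per fragment):
  row 1: a1 b12 a3 a4 b15 b16
  row 2: a1 b22 b23 b24 a5 a6
  row 3: b31 a2 a3 b34 a5 a6
Rows 2 and 3 agree on X5; apply X5→X2, X3 and equate their X2, X3 entries.
Rows 1 and 2 agree on X1; apply X1→X4, X5 and equate their X4, X5 entries.
Rows 2 and 3 agree on X2, X3, X6; apply X2, X3, X6→X1 and equate their X1 entries.
Rows 1 and 2 agree on X5; apply X5→X2, X3 and equate their X2, X3 entries.
Rows 1 and 3 agree on X1; apply X1→X4, X5 and equate their X4, X5 entries.
Row 2 is now all distinguished symbols — the join is lossless.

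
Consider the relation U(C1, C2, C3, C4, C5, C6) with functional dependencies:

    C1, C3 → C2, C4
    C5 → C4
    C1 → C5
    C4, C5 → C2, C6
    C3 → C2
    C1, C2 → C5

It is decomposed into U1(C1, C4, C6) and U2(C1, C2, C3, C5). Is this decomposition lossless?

Yes

Common attributes: U1 ∩ U2 = {C1}.
Closure of {C1}: C1 → C5 applies, adding C5; C5 → C4 applies, adding C4; C4, C5 → C2, C6 applies, adding C2, C6. So (C1)⁺ = {C1, C2, C4, C5, C6}.
This closure contains every attribute of U1, so U1 ∩ U2 → U1. The join is lossless.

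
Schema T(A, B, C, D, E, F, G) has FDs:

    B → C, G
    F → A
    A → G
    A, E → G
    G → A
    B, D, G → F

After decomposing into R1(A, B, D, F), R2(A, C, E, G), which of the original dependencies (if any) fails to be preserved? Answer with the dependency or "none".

B → C, G

Check B → C, G: no single fragment contains all of {B, C, G}, and the restricted closure of {B} across the fragments never reaches {C, G}.
F → A is preserved.
A → G is preserved.
A, E → G is preserved.
G → A is preserved.
B, D, G → F is preserved.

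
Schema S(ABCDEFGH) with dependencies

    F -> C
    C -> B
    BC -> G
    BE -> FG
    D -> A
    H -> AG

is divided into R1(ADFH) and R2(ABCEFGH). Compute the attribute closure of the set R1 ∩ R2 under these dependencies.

R1 ∩ R2 = {AFH}.
F → C applies, adding C
C → B applies, adding B
BC → G applies, adding G
Closure: {ABCFGH}.

ABCFGH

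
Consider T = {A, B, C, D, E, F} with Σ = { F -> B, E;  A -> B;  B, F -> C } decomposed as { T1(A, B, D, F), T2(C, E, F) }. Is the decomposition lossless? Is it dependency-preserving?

Lossless test: (F)⁺ = {B, C, E, F}, which contains all of one fragment — lossless.
Dependency preservation: F → B, E; B, F → C are not contained in any single fragment, but the restricted closure of each left-hand side across the fragments still reaches the right-hand side; the remaining FDs each lie inside some fragment. All dependencies are preserved.

lossless and dependency-preserving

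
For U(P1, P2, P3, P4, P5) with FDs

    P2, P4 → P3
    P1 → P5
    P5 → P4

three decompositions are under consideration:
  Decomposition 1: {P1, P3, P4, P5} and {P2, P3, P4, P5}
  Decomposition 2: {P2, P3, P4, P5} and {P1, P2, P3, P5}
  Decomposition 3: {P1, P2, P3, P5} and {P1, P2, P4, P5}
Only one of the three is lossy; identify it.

Decomposition 1

Decomposition 1: common = {P3, P4, P5}, closure = {P3, P4, P5} → lossy.
Decomposition 2: common = {P2, P3, P5}, closure = {P2, P3, P4, P5} → lossless.
Decomposition 3: common = {P1, P2, P5}, closure = {P1, P2, P3, P4, P5} → lossless.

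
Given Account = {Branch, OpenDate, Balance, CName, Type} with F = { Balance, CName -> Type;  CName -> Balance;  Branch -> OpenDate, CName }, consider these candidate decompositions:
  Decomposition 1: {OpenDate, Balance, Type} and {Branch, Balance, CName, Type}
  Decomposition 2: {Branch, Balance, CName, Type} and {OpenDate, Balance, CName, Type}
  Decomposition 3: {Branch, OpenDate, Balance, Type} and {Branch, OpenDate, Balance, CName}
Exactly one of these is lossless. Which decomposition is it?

Decomposition 1: common = {Balance, Type}, closure = {Balance, Type} → lossy.
Decomposition 2: common = {Balance, CName, Type}, closure = {Balance, CName, Type} → lossy.
Decomposition 3: common = {Branch, OpenDate, Balance}, closure = {Branch, OpenDate, Balance, CName, Type} → lossless.

Decomposition 3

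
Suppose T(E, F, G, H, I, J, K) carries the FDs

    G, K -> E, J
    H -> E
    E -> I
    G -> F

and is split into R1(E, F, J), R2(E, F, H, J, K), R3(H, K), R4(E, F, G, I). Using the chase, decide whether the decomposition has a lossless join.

Chase test. Columns are E, F, G, H, I, J, K; row i has aⱼ where attribute j ∈ Ri, else bᵢⱼ.
Initial tableau (one row per fragment):
  row 1: a1 a2 b13 b14 b15 a6 b17
  row 2: a1 a2 b23 a4 b25 a6 a7
  row 3: b31 b32 b33 a4 b35 b36 a7
  row 4: a1 a2 a3 b44 a5 b46 b47
Rows 2 and 3 agree on H; apply H→E and equate their E entries.
Rows 1 and 2 agree on E; apply E→I and equate their I entries.
Rows 1 and 3 agree on E; apply E→I and equate their I entries.
Rows 1 and 4 agree on E; apply E→I and equate their I entries.
No row becomes fully distinguished — the join is lossy.

No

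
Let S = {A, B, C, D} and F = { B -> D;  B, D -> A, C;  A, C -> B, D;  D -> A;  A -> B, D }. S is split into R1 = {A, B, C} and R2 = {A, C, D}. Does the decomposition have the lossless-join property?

Yes

Common attributes: R1 ∩ R2 = {A, C}.
Closure of {A, C}: A, C → B, D applies, adding B, D. So (A, C)⁺ = {A, B, C, D}.
This closure contains every attribute of R1, so R1 ∩ R2 → R1. The join is lossless.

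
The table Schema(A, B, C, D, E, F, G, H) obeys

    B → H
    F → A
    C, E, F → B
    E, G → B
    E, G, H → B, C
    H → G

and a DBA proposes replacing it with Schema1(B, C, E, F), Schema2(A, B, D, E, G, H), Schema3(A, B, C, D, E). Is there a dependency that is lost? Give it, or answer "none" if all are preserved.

F → A

Check F → A: no single fragment contains all of {A, F}, and the restricted closure of {F} across the fragments never reaches {A}.
B → H is preserved.
C, E, F → B is preserved.
E, G → B is preserved.
E, G, H → B, C is preserved.
H → G is preserved.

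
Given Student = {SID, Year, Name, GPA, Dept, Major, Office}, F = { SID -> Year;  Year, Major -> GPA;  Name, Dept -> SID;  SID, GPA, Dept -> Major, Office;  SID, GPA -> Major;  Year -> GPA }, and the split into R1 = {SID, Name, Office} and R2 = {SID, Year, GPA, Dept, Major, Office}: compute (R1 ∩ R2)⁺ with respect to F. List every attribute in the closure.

R1 ∩ R2 = {SID, Office}.
SID → Year applies, adding Year
Year → GPA applies, adding GPA
SID, GPA → Major applies, adding Major
Closure: {SID, Year, GPA, Major, Office}.

SID, Year, GPA, Major, Office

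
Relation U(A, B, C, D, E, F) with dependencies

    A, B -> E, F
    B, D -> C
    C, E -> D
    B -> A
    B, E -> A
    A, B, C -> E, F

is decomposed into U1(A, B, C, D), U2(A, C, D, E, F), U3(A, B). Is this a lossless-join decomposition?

No

Chase test. Columns are A, B, C, D, E, F; row i has aⱼ where attribute j ∈ Ui, else bᵢⱼ.
Initial tableau (one row per fragment):
  row 1: a1 a2 a3 a4 b15 b16
  row 2: a1 b22 a3 a4 a5 a6
  row 3: a1 a2 b33 b34 b35 b36
Rows 1 and 3 agree on A, B; apply A, B→E, F and equate their E, F entries.
No row becomes fully distinguished — the join is lossy.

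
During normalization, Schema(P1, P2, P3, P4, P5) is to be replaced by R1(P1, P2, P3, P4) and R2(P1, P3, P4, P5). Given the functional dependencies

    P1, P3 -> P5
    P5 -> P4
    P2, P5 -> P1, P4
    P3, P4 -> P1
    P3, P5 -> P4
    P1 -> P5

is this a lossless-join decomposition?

Yes

Common attributes: R1 ∩ R2 = {P1, P3, P4}.
Closure of {P1, P3, P4}: P1, P3 → P5 applies, adding P5. So (P1, P3, P4)⁺ = {P1, P3, P4, P5}.
This closure contains every attribute of R2, so R1 ∩ R2 → R2. The join is lossless.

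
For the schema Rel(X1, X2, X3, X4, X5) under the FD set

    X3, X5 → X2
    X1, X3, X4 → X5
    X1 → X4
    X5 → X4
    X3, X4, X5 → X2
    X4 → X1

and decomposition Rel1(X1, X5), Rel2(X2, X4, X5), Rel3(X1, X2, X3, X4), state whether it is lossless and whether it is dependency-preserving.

lossy and not dependency-preserving

Lossless test (chase): Rows 1 and 3 agree on X1; apply X1→X4 and equate their X4 entries. Rows 1 and 2 agree on X4; apply X4→X1 and equate their X1 entries. No row becomes fully distinguished — the join is lossy.
Dependency preservation: the restricted closure of {X1, X3, X4} across the fragments never reaches {X5}, so X1, X3, X4 → X5 cannot be enforced without a join — not preserved.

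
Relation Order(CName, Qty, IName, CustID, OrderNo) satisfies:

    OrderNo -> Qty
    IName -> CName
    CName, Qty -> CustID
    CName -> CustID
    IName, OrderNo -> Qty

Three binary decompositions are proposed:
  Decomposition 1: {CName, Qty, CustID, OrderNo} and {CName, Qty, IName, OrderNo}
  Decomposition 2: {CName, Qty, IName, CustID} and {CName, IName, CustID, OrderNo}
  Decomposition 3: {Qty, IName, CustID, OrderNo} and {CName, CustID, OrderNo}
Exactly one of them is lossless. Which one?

Decomposition 1

Decomposition 1: common = {CName, Qty, OrderNo}, closure = {CName, Qty, CustID, OrderNo} → lossless.
Decomposition 2: common = {CName, IName, CustID}, closure = {CName, IName, CustID} → lossy.
Decomposition 3: common = {CustID, OrderNo}, closure = {Qty, CustID, OrderNo} → lossy.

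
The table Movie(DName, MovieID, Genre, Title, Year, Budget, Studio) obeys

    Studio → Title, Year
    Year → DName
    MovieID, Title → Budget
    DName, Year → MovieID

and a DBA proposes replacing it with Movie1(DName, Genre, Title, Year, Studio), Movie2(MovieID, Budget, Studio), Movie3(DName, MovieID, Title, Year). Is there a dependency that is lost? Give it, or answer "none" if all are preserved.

Check MovieID, Title → Budget: no single fragment contains all of {MovieID, Title, Budget}, and the restricted closure of {MovieID, Title} across the fragments never reaches {Budget}.
Studio → Title, Year is preserved.
Year → DName is preserved.
DName, Year → MovieID is preserved.

MovieID, Title → Budget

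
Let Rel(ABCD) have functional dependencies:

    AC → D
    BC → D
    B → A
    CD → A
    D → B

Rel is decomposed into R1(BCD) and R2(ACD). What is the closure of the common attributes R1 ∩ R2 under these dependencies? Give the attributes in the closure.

ABCD

R1 ∩ R2 = {CD}.
CD → A applies, adding A
D → B applies, adding B
Closure: {ABCD}.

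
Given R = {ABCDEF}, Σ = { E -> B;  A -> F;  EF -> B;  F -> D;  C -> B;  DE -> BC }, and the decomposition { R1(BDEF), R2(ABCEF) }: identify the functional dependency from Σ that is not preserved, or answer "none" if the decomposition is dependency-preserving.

DE -> BC

Check DE → BC: no single fragment contains all of {BCDE}, and the restricted closure of {DE} across the fragments never reaches {BC}.
E → B is preserved.
A → F is preserved.
EF → B is preserved.
F → D is preserved.
C → B is preserved.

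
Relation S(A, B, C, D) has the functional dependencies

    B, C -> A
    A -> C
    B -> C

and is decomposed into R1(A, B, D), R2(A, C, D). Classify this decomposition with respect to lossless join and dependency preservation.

Lossless test: (A, D)⁺ = {A, C, D}, which contains all of one fragment — lossless.
Dependency preservation: B, C → A; B → C are not contained in any single fragment, but the restricted closure of each left-hand side across the fragments still reaches the right-hand side; the remaining FDs each lie inside some fragment. All dependencies are preserved.

lossless and dependency-preserving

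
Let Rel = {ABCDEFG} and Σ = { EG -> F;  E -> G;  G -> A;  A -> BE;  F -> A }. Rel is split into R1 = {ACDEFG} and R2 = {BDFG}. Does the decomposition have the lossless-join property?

Common attributes: R1 ∩ R2 = {DFG}.
Closure of {DFG}: G → A applies, adding A; A → BE applies, adding BE. So (DFG)⁺ = {ABDEFG}.
This closure contains every attribute of R2, so R1 ∩ R2 → R2. The join is lossless.

Yes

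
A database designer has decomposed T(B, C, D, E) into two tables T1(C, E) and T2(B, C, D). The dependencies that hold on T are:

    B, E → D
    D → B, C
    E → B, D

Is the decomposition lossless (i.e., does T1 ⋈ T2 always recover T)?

Common attributes: T1 ∩ T2 = {C}.
No dependency enlarges {C}, so (C)⁺ = {C}.
The closure contains neither all of T1 = {C, E} nor all of T2 = {B, C, D}, so the common attributes are not a superkey of either fragment. The join is lossy.

No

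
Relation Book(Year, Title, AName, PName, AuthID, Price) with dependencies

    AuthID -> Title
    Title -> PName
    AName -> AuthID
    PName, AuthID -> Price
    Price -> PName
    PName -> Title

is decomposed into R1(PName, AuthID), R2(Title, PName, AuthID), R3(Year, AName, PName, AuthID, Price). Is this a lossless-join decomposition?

Yes

Chase test. Columns are Year, Title, AName, PName, AuthID, Price; row i has aⱼ where attribute j ∈ Ri, else bᵢⱼ.
Initial tableau (one row per fragment):
  row 1: b11 b12 b13 a4 a5 b16
  row 2: b21 a2 b23 a4 a5 b26
  row 3: a1 b32 a3 a4 a5 a6
Rows 1 and 2 agree on AuthID; apply AuthID→Title and equate their Title entries.
Rows 1 and 3 agree on AuthID; apply AuthID→Title and equate their Title entries.
Rows 1 and 2 agree on PName, AuthID; apply PName, AuthID→Price and equate their Price entries.
Rows 1 and 3 agree on PName, AuthID; apply PName, AuthID→Price and equate their Price entries.
Row 3 is now all distinguished symbols — the join is lossless.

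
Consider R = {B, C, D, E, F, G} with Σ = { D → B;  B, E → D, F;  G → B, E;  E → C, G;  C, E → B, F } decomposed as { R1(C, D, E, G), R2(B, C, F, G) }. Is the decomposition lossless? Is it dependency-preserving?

lossless but not dependency-preserving

Lossless test: (C, G)⁺ = {B, C, D, E, F, G}, which contains all of one fragment — lossless.
Dependency preservation: the restricted closure of {D} across the fragments never reaches {B}, so D → B cannot be enforced without a join — not preserved.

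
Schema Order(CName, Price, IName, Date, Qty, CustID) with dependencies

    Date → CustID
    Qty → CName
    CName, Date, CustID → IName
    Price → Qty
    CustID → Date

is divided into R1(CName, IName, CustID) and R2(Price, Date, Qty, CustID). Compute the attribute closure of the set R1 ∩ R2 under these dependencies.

Date, CustID

R1 ∩ R2 = {CustID}.
CustID → Date applies, adding Date
Closure: {Date, CustID}.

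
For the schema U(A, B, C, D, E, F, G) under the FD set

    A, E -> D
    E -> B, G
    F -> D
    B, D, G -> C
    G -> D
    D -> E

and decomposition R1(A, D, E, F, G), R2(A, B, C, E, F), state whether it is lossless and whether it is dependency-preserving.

Lossless test: (A, E, F)⁺ = {A, B, C, D, E, F, G}, which contains all of one fragment — lossless.
Dependency preservation: E → B, G; B, D, G → C are not contained in any single fragment, but the restricted closure of each left-hand side across the fragments still reaches the right-hand side; the remaining FDs each lie inside some fragment. All dependencies are preserved.

lossless and dependency-preserving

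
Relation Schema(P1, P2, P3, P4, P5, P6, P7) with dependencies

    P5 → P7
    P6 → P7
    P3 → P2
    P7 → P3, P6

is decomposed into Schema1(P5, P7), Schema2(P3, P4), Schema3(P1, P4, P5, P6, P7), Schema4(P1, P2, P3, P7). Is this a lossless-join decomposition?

Chase test. Columns are P1, P2, P3, P4, P5, P6, P7; row i has aⱼ where attribute j ∈ Schemai, else bᵢⱼ.
Initial tableau (one row per fragment):
  row 1: b11 b12 b13 b14 a5 b16 a7
  row 2: b21 b22 a3 a4 b25 b26 b27
  row 3: a1 b32 b33 a4 a5 a6 a7
  row 4: a1 a2 a3 b44 b45 b46 a7
Rows 2 and 4 agree on P3; apply P3→P2 and equate their P2 entries.
Rows 1 and 3 agree on P7; apply P7→P3, P6 and equate their P3, P6 entries.
Rows 1 and 4 agree on P7; apply P7→P3, P6 and equate their P3, P6 entries.
Rows 1 and 2 agree on P3; apply P3→P2 and equate their P2 entries.
Rows 1 and 3 agree on P3; apply P3→P2 and equate their P2 entries.
Row 3 is now all distinguished symbols — the join is lossless.

Yes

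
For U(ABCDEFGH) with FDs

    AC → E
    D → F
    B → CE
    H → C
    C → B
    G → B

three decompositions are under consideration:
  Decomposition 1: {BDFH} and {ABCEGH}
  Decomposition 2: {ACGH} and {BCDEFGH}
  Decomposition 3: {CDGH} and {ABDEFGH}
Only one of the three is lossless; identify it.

Decomposition 1: common = {BH}, closure = {BCEH} → lossy.
Decomposition 2: common = {CGH}, closure = {BCEGH} → lossy.
Decomposition 3: common = {DGH}, closure = {BCDEFGH} → lossless.

Decomposition 3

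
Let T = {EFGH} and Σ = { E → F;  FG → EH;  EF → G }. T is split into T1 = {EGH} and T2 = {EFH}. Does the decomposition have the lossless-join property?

Yes

Common attributes: T1 ∩ T2 = {EH}.
Closure of {EH}: E → F applies, adding F; EF → G applies, adding G. So (EH)⁺ = {EFGH}.
This closure contains every attribute of T1, so T1 ∩ T2 → T1. The join is lossless.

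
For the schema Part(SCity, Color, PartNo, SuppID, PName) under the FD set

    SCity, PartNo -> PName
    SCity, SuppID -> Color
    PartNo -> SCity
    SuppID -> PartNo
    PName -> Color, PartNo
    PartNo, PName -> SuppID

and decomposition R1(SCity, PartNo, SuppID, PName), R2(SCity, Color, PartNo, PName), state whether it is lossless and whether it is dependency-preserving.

Lossless test: (SCity, PartNo, PName)⁺ = {SCity, Color, PartNo, SuppID, PName}, which contains all of one fragment — lossless.
Dependency preservation: SCity, SuppID → Color is not contained in any single fragment, but the restricted closure of its left-hand side across the fragments still reaches the right-hand side; the remaining FDs each lie inside some fragment. All dependencies are preserved.

lossless and dependency-preserving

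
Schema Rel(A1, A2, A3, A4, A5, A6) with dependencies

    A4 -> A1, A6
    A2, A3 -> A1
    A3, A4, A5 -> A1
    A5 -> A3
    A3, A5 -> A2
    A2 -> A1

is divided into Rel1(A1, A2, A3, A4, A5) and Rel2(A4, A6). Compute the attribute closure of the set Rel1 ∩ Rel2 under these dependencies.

Rel1 ∩ Rel2 = {A4}.
A4 → A1, A6 applies, adding A1, A6
Closure: {A1, A4, A6}.

A1, A4, A6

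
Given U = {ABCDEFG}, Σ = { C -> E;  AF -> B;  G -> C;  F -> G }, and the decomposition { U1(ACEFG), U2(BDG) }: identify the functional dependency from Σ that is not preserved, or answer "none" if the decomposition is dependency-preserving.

AF -> B

Check AF → B: no single fragment contains all of {ABF}, and the restricted closure of {AF} across the fragments never reaches {B}.
C → E is preserved.
G → C is preserved.
F → G is preserved.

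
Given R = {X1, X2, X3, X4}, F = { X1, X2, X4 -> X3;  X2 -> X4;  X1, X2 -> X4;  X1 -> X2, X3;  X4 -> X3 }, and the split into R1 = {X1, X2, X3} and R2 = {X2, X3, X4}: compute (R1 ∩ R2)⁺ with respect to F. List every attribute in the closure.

X2, X3, X4

R1 ∩ R2 = {X2, X3}.
X2 → X4 applies, adding X4
Closure: {X2, X3, X4}.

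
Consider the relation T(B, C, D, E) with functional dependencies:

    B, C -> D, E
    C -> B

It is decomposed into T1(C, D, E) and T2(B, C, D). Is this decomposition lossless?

Common attributes: T1 ∩ T2 = {C, D}.
Closure of {C, D}: C → B applies, adding B; B, C → D, E applies, adding E. So (C, D)⁺ = {B, C, D, E}.
This closure contains every attribute of T1, so T1 ∩ T2 → T1. The join is lossless.

Yes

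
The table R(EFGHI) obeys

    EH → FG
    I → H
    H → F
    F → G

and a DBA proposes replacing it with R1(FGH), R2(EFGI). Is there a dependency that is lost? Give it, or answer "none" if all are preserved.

I → H

Check I → H: no single fragment contains all of {HI}, and the restricted closure of {I} across the fragments never reaches {H}.
EH → FG is preserved.
H → F is preserved.
F → G is preserved.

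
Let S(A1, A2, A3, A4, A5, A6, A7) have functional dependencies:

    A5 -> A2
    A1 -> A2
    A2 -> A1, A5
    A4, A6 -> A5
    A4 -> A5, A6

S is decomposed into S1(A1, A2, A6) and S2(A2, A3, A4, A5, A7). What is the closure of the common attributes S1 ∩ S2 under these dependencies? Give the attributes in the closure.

S1 ∩ S2 = {A2}.
A2 → A1, A5 applies, adding A1, A5
Closure: {A1, A2, A5}.

A1, A2, A5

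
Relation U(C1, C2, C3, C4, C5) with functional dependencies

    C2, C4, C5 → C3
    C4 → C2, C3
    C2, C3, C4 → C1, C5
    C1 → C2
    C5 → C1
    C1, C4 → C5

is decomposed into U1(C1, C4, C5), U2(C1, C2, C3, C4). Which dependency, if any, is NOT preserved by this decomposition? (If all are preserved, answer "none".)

none

C2, C4, C5 → C3: restricted closure across fragments reaches C3.
C4 → C2, C3 lies within U2.
C2, C3, C4 → C1, C5: restricted closure across fragments reaches C1, C5.
C1 → C2 lies within U2.
C5 → C1 lies within U1.
C1, C4 → C5 lies within U1.
Every dependency is enforceable on the fragments, so the decomposition is dependency-preserving.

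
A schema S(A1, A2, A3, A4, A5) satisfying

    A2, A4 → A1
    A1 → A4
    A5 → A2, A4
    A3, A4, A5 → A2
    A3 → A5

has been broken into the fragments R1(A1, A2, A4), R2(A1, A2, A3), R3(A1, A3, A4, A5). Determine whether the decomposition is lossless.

Chase test. Columns are A1, A2, A3, A4, A5; row i has aⱼ where attribute j ∈ Ri, else bᵢⱼ.
Initial tableau (one row per fragment):
  row 1: a1 a2 b13 a4 b15
  row 2: a1 a2 a3 b24 b25
  row 3: a1 b32 a3 a4 a5
Rows 1 and 2 agree on A1; apply A1→A4 and equate their A4 entries.
Rows 2 and 3 agree on A3; apply A3→A5 and equate their A5 entries.
Rows 2 and 3 agree on A5; apply A5→A2, A4 and equate their A2, A4 entries.
Row 2 is now all distinguished symbols — the join is lossless.

Yes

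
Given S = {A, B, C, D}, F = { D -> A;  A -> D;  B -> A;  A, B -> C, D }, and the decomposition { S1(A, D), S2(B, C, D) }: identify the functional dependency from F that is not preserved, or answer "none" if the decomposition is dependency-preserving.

none

D → A lies within S1.
A → D lies within S1.
B → A: restricted closure across fragments reaches A.
A, B → C, D: restricted closure across fragments reaches C, D.
Every dependency is enforceable on the fragments, so the decomposition is dependency-preserving.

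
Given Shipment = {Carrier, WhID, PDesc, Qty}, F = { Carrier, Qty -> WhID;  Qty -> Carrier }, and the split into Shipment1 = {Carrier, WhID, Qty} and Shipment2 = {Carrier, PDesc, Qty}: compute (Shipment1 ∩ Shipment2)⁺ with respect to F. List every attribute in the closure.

Carrier, WhID, Qty

Shipment1 ∩ Shipment2 = {Carrier, Qty}.
Carrier, Qty → WhID applies, adding WhID
Closure: {Carrier, WhID, Qty}.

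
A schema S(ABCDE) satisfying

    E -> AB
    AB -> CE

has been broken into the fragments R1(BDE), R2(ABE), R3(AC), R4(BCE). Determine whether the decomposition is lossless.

Yes

Chase test. Columns are ABCDE; row i has aⱼ where attribute j ∈ Ri, else bᵢⱼ.
Initial tableau (one row per fragment):
  row 1: b11 a2 b13 a4 a5
  row 2: a1 a2 b23 b24 a5
  row 3: a1 b32 a3 b34 b35
  row 4: b41 a2 a3 b44 a5
Rows 1 and 2 agree on E; apply E→AB and equate their AB entries.
Rows 1 and 4 agree on E; apply E→AB and equate their AB entries.
Rows 1 and 2 agree on AB; apply AB→CE and equate their CE entries.
Rows 1 and 4 agree on AB; apply AB→CE and equate their CE entries.
Row 1 is now all distinguished symbols — the join is lossless.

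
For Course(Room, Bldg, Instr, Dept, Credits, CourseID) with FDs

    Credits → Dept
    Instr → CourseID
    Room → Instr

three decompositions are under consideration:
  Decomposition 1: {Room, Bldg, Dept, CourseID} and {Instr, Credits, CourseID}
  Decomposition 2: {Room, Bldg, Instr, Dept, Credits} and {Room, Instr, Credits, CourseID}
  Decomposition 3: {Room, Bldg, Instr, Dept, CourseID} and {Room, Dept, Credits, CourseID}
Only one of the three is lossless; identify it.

Decomposition 1: common = {CourseID}, closure = {CourseID} → lossy.
Decomposition 2: common = {Room, Instr, Credits}, closure = {Room, Instr, Dept, Credits, CourseID} → lossless.
Decomposition 3: common = {Room, Dept, CourseID}, closure = {Room, Instr, Dept, CourseID} → lossy.

Decomposition 2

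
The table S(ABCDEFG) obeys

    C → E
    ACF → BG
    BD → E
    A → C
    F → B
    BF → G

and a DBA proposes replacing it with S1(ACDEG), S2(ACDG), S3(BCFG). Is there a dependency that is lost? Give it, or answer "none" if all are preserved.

BD → E

Check BD → E: no single fragment contains all of {BDE}, and the restricted closure of {BD} across the fragments never reaches {E}.
C → E is preserved.
ACF → BG is preserved.
A → C is preserved.
F → B is preserved.
BF → G is preserved.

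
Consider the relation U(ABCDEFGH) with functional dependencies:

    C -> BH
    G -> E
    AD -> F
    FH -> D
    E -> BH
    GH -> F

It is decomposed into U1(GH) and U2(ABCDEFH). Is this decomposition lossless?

Common attributes: U1 ∩ U2 = {H}.
No dependency enlarges {H}, so (H)⁺ = {H}.
The closure contains neither all of U1 = {GH} nor all of U2 = {ABCDEFH}, so the common attributes are not a superkey of either fragment. The join is lossy.

No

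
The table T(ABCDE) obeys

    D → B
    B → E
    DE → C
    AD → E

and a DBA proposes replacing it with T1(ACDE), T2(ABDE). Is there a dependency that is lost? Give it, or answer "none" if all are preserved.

D → B lies within T2.
B → E lies within T2.
DE → C lies within T1.
AD → E lies within T1.
Every dependency is enforceable on the fragments, so the decomposition is dependency-preserving.

none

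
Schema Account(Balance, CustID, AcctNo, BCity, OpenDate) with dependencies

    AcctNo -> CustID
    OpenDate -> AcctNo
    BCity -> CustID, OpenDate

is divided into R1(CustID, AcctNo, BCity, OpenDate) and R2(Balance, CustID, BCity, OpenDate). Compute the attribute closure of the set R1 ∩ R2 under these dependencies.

CustID, AcctNo, BCity, OpenDate

R1 ∩ R2 = {CustID, BCity, OpenDate}.
OpenDate → AcctNo applies, adding AcctNo
Closure: {CustID, AcctNo, BCity, OpenDate}.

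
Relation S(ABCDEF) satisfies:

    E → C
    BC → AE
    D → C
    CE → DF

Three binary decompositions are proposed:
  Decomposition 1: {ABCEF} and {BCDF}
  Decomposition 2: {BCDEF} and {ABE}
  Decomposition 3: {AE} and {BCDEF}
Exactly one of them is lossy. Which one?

Decomposition 3

Decomposition 1: common = {BCF}, closure = {ABCDEF} → lossless.
Decomposition 2: common = {BE}, closure = {ABCDEF} → lossless.
Decomposition 3: common = {E}, closure = {CDEF} → lossy.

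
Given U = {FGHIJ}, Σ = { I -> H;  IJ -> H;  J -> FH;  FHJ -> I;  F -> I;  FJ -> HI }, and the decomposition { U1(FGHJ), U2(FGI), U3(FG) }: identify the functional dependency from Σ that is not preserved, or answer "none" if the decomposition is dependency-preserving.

Check I → H: no single fragment contains all of {HI}, and the restricted closure of {I} across the fragments never reaches {H}.
IJ → H is preserved.
J → FH is preserved.
FHJ → I is preserved.
F → I is preserved.
FJ → HI is preserved.

I -> H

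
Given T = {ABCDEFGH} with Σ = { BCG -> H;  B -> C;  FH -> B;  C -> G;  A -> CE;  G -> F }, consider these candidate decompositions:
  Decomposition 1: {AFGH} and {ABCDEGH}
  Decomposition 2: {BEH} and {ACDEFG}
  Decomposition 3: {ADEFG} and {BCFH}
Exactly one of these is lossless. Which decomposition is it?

Decomposition 1: common = {AGH}, closure = {ABCEFGH} → lossless.
Decomposition 2: common = {E}, closure = {E} → lossy.
Decomposition 3: common = {F}, closure = {F} → lossy.

Decomposition 1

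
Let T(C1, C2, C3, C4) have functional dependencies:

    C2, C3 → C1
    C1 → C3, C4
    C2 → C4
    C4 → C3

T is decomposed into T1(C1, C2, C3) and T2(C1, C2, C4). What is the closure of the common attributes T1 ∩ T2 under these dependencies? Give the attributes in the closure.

T1 ∩ T2 = {C1, C2}.
C1 → C3, C4 applies, adding C3, C4
Closure: {C1, C2, C3, C4}.

C1, C2, C3, C4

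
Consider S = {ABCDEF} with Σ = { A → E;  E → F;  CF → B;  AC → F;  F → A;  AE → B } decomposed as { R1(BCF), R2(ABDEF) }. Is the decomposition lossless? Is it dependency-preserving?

lossy but dependency-preserving

Lossless test: (BF)⁺ = {ABEF}, which is a superkey of neither fragment — lossy.
Dependency preservation: AC → F is not contained in any single fragment, but the restricted closure of its left-hand side across the fragments still reaches the right-hand side; the remaining FDs each lie inside some fragment. All dependencies are preserved.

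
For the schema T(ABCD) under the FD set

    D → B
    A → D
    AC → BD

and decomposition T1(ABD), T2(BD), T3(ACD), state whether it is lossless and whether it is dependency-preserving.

Lossless test (chase): Rows 1 and 3 agree on D; apply D→B and equate their B entries. Row 3 is now all distinguished symbols — the join is lossless.
Dependency preservation: AC → BD is not contained in any single fragment, but the restricted closure of its left-hand side across the fragments still reaches the right-hand side; the remaining FDs each lie inside some fragment. All dependencies are preserved.

lossless and dependency-preserving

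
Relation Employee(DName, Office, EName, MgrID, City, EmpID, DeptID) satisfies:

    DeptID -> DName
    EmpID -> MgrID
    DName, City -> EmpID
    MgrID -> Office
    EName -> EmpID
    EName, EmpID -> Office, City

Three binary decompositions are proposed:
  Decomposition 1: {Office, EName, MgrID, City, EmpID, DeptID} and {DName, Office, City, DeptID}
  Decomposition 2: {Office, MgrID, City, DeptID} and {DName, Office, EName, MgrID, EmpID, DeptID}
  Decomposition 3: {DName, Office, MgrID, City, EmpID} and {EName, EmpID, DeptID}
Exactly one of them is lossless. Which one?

Decomposition 1: common = {Office, City, DeptID}, closure = {DName, Office, MgrID, City, EmpID, DeptID} → lossless.
Decomposition 2: common = {Office, MgrID, DeptID}, closure = {DName, Office, MgrID, DeptID} → lossy.
Decomposition 3: common = {EmpID}, closure = {Office, MgrID, EmpID} → lossy.

Decomposition 1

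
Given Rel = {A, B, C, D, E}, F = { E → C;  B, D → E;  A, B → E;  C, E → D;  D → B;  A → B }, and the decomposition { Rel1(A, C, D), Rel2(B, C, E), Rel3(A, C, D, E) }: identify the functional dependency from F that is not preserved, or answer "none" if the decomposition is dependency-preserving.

E → C lies within Rel2.
B, D → E: restricted closure across fragments reaches E.
A, B → E: restricted closure across fragments reaches E.
C, E → D lies within Rel3.
D → B: restricted closure across fragments reaches B.
A → B: restricted closure across fragments reaches B.
Every dependency is enforceable on the fragments, so the decomposition is dependency-preserving.

none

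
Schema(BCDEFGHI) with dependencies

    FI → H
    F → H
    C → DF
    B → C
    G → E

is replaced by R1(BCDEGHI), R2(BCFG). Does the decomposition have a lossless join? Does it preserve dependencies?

lossless but not dependency-preserving

Lossless test: (BCG)⁺ = {BCDEFGH}, which contains all of one fragment — lossless.
Dependency preservation: the restricted closure of {FI} across the fragments never reaches {H}, so FI → H cannot be enforced without a join — not preserved.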